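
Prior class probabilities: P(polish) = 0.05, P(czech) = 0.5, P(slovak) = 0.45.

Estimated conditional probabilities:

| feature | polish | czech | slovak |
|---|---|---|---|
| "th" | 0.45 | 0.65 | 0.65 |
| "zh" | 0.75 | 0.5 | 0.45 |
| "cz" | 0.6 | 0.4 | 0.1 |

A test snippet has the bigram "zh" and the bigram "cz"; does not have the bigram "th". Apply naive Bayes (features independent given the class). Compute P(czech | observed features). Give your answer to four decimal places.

0.6426

polish: 0.05 × (1−0.45) × 0.75 × 0.6 = 0.012375
czech: 0.5 × (1−0.65) × 0.5 × 0.4 = 0.035
slovak: 0.45 × (1−0.65) × 0.45 × 0.1 = 0.0070875
P(czech | x) = 0.035 / 0.0544625 ≈ 0.6426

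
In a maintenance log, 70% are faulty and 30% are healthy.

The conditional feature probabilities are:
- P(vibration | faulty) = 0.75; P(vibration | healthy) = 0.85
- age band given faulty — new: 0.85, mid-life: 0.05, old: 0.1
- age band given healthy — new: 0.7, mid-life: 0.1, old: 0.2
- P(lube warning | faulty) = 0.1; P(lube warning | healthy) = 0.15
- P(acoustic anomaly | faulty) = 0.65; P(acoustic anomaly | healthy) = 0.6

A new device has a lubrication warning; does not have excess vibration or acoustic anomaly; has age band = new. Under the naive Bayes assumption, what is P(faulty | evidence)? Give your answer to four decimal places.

faulty: 0.7 × (1−0.75) × 0.85 × 0.1 × (1−0.65) = 0.00520625
healthy: 0.3 × (1−0.85) × 0.7 × 0.15 × (1−0.6) = 0.00189
P(faulty | x) = 0.00520625 / 0.00709625 ≈ 0.7337

0.7337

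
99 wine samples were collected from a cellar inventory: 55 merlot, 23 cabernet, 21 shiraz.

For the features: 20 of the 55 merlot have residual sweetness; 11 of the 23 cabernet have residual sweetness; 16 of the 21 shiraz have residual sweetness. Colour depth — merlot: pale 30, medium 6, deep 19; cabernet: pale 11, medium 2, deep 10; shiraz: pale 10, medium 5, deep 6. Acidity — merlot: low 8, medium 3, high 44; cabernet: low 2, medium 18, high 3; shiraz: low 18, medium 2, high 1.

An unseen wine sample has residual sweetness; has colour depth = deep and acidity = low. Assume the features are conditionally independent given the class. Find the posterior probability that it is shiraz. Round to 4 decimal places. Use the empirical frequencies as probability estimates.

merlot: (55/99) × (20/55) × (19/55) × (8/55) ≈ 0.0101511
cabernet: (23/99) × (11/23) × (10/23) × (2/23) ≈ 0.0042008
shiraz: (21/99) × (16/21) × (6/21) × (18/21) ≈ 0.0395795
P(shiraz | x) = 0.0395795 / 0.0539314 ≈ 0.7339

0.7339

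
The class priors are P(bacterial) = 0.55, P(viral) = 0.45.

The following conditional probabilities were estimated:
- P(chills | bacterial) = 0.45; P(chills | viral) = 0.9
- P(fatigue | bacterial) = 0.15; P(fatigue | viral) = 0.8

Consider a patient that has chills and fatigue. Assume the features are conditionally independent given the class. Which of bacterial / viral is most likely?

viral

bacterial: 0.55 × 0.45 × 0.15 = 0.037125
viral: 0.45 × 0.9 × 0.8 = 0.324
Highest score → viral.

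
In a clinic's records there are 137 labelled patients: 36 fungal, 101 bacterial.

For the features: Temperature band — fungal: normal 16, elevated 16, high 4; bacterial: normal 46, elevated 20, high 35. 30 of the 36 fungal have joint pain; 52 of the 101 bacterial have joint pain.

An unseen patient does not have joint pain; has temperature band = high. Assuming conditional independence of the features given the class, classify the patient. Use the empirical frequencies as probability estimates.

fungal: (36/137) × (4/36) × (6/36) ≈ 0.00486618
bacterial: (101/137) × (35/101) × (49/101) ≈ 0.123943
Highest score → bacterial.

bacterial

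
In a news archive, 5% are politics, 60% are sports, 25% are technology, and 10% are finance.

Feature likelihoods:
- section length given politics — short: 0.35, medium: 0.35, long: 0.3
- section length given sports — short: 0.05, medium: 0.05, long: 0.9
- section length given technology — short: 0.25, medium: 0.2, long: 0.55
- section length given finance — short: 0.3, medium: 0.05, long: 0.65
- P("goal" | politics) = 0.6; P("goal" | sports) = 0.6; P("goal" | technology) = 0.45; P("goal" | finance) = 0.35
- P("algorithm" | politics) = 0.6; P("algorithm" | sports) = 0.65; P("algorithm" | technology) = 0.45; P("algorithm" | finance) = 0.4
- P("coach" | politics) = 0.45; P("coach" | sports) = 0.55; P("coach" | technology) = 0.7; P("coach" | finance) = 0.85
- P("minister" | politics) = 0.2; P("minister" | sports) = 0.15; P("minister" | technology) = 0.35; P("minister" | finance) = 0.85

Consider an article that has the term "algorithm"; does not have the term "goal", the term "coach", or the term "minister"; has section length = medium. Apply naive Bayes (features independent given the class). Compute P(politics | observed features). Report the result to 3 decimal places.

0.254

politics: 0.05 × 0.35 × (1−0.6) × 0.6 × (1−0.45) × (1−0.2) = 0.001848
sports: 0.6 × 0.05 × (1−0.6) × 0.65 × (1−0.55) × (1−0.15) = 0.0029835
technology: 0.25 × 0.2 × (1−0.45) × 0.45 × (1−0.7) × (1−0.35) = 0.002413125
finance: 0.1 × 0.05 × (1−0.35) × 0.4 × (1−0.85) × (1−0.85) = 0.00002925
P(politics | x) = 0.001848 / 0.007273875 ≈ 0.254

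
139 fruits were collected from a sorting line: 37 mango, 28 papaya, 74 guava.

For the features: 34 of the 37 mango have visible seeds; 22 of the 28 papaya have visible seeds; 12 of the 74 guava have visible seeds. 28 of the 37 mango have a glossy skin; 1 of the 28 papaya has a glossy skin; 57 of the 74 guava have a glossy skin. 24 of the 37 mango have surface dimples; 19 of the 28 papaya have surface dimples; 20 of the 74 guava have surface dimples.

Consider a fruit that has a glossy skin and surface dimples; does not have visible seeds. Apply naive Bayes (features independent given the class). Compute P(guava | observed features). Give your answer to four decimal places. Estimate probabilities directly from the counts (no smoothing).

mango: (37/139) × (3/37) × (28/37) × (24/37) ≈ 0.0105943
papaya: (28/139) × (6/28) × (1/28) × (19/28) ≈ 0.0010461
guava: (74/139) × (62/74) × (57/74) × (20/74) ≈ 0.0928578
P(guava | x) = 0.0928578 / 0.1044982 ≈ 0.8886

0.8886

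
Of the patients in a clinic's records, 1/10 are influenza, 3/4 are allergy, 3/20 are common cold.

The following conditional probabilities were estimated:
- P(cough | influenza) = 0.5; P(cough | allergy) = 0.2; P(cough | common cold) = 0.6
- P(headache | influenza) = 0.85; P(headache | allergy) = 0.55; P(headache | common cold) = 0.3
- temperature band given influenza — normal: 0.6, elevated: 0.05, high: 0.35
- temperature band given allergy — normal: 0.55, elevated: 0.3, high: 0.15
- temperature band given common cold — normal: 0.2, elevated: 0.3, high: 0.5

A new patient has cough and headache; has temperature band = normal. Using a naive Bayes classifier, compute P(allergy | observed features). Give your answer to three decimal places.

0.595

influenza: 0.1 × 0.5 × 0.85 × 0.6 = 0.0255
allergy: 0.75 × 0.2 × 0.55 × 0.55 = 0.045375
common cold: 0.15 × 0.6 × 0.3 × 0.2 = 0.0054
P(allergy | x) = 0.045375 / 0.076275 ≈ 0.595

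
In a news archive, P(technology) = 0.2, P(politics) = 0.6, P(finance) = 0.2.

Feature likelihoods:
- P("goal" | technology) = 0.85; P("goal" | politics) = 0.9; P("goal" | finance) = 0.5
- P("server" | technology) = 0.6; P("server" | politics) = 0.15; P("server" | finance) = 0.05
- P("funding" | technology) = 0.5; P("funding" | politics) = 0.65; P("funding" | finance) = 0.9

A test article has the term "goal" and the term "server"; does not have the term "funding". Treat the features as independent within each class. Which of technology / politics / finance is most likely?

technology

technology: 0.2 × 0.85 × 0.6 × (1−0.5) = 0.051
politics: 0.6 × 0.9 × 0.15 × (1−0.65) = 0.02835
finance: 0.2 × 0.5 × 0.05 × (1−0.9) = 0.0005
Highest score → technology.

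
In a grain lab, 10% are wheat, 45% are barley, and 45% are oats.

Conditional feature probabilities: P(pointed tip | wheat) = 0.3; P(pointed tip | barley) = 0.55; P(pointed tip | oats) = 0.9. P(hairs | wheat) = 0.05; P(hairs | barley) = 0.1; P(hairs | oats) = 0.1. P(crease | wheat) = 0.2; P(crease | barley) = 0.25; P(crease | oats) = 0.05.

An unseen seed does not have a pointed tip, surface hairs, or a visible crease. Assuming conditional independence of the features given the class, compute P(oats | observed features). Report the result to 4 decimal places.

0.1685

wheat: 0.1 × (1−0.3) × (1−0.05) × (1−0.2) = 0.0532
barley: 0.45 × (1−0.55) × (1−0.1) × (1−0.25) = 0.1366875
oats: 0.45 × (1−0.9) × (1−0.1) × (1−0.05) = 0.038475
P(oats | x) = 0.038475 / 0.2283625 ≈ 0.1685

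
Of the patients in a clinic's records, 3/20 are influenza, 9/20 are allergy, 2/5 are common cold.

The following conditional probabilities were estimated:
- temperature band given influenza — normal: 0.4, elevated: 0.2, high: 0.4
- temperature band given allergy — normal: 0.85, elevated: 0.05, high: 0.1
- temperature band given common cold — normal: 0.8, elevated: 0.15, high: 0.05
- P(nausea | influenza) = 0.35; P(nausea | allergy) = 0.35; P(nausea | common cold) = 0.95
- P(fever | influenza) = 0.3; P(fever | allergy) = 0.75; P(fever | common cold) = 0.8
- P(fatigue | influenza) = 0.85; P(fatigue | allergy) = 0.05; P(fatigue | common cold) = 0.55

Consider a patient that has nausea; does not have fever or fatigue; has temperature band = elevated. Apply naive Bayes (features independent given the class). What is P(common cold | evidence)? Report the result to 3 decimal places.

0.633

influenza: 0.15 × 0.2 × 0.35 × (1−0.3) × (1−0.85) = 0.0011025
allergy: 0.45 × 0.05 × 0.35 × (1−0.75) × (1−0.05) = 0.0018703125
common cold: 0.4 × 0.15 × 0.95 × (1−0.8) × (1−0.55) = 0.00513
P(common cold | x) = 0.00513 / 0.0081028125 ≈ 0.633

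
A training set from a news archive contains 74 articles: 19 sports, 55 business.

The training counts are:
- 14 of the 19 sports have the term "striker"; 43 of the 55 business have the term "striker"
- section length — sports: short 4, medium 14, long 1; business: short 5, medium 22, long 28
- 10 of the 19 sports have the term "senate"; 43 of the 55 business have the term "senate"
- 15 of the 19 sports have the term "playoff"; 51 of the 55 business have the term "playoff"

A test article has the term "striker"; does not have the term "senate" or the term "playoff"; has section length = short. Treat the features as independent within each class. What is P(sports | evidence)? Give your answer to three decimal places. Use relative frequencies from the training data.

0.826

sports: (19/74) × (14/19) × (4/19) × (9/19) × (4/19) ≈ 0.0039719
business: (55/74) × (43/55) × (5/55) × (12/55) × (4/55) ≈ 0.000838224
P(sports | x) = 0.0039719 / 0.004810124 ≈ 0.826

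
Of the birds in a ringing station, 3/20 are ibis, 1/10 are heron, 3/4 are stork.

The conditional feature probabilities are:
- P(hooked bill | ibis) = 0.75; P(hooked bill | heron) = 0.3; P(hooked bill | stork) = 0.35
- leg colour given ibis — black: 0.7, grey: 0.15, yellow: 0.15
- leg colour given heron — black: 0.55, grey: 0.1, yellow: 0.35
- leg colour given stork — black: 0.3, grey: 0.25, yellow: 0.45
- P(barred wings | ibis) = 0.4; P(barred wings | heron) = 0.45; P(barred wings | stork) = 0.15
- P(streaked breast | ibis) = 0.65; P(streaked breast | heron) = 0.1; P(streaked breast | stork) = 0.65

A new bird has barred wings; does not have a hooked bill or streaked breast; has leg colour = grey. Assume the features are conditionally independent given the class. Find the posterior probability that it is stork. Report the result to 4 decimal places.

0.6385

ibis: 0.15 × (1−0.75) × 0.15 × 0.4 × (1−0.65) = 0.0007875
heron: 0.1 × (1−0.3) × 0.1 × 0.45 × (1−0.1) = 0.002835
stork: 0.75 × (1−0.35) × 0.25 × 0.15 × (1−0.65) = 0.0063984375
P(stork | x) = 0.0063984375 / 0.0100209375 ≈ 0.6385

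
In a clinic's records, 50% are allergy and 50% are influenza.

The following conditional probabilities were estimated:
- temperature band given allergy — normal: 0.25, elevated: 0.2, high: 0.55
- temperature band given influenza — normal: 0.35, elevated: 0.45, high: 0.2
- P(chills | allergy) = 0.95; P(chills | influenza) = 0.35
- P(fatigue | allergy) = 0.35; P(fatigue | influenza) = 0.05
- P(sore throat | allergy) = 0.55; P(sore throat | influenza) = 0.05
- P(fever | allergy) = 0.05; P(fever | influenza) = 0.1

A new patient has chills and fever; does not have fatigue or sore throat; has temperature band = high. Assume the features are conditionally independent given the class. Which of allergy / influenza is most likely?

allergy: 0.5 × 0.55 × 0.95 × (1−0.35) × (1−0.55) × 0.05 = 0.00382078125
influenza: 0.5 × 0.2 × 0.35 × (1−0.05) × (1−0.05) × 0.1 = 0.00315875
Highest score → allergy.

allergy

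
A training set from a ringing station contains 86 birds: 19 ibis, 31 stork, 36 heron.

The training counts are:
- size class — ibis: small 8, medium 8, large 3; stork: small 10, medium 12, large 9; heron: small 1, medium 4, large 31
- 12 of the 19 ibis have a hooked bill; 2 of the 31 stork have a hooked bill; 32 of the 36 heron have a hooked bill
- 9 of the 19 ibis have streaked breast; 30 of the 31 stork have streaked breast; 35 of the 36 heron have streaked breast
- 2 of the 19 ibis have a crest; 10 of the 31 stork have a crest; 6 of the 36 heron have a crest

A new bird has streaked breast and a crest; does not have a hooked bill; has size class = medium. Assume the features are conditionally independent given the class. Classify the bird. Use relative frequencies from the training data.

ibis: (19/86) × (8/19) × (7/19) × (9/19) × (2/19) ≈ 0.00170884
stork: (31/86) × (12/31) × (29/31) × (30/31) × (10/31) ≈ 0.040749
heron: (36/86) × (4/36) × (4/36) × (35/36) × (6/36) ≈ 0.000837401
Highest score → stork.

stork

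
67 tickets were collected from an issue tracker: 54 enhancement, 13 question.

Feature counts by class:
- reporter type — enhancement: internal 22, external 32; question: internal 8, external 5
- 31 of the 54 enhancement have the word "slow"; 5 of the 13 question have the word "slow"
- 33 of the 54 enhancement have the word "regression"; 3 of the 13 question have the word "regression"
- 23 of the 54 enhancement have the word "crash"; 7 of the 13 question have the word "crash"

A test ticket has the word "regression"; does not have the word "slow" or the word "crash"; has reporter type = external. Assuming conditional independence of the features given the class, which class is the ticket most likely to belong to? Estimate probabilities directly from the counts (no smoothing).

enhancement

enhancement: (54/67) × (32/54) × (23/54) × (33/54) × (31/54) ≈ 0.071367
question: (13/67) × (5/13) × (8/13) × (3/13) × (6/13) ≈ 0.00489134
Highest score → enhancement.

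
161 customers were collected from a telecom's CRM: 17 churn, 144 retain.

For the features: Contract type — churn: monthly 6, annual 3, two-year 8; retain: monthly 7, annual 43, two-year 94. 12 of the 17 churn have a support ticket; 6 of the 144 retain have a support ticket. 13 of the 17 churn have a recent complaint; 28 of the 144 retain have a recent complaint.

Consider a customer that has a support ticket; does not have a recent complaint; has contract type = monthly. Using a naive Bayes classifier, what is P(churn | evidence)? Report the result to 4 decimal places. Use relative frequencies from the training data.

churn: (17/161) × (6/17) × (12/17) × (4/17) ≈ 0.00618969
retain: (144/161) × (7/144) × (6/144) × (116/144) ≈ 0.00145934
P(churn | x) = 0.00618969 / 0.00764903 ≈ 0.8092

0.8092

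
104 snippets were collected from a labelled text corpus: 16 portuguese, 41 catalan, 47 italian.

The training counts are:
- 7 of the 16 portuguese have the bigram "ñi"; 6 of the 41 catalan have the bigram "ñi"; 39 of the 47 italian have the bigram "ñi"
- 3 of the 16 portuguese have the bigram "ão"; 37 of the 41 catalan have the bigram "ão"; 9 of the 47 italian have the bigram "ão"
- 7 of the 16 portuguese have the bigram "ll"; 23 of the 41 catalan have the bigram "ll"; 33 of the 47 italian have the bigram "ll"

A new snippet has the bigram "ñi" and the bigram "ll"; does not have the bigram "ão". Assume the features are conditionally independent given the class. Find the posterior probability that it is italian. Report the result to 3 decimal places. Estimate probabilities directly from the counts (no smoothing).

0.887

portuguese: (16/104) × (7/16) × (13/16) × (7/16) = 0.02392578125
catalan: (41/104) × (6/41) × (4/41) × (23/41) ≈ 0.00315746
italian: (47/104) × (39/47) × (38/47) × (33/47) ≈ 0.212879
P(italian | x) = 0.212879 / 0.23996224125 ≈ 0.887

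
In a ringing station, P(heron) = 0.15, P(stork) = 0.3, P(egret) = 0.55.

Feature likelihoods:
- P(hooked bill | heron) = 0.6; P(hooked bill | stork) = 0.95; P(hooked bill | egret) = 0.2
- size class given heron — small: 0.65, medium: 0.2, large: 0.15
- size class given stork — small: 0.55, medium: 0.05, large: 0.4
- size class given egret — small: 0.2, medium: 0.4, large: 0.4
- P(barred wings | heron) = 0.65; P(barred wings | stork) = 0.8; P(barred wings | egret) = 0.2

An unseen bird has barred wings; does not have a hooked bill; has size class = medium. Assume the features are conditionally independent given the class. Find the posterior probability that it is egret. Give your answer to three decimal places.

0.807

heron: 0.15 × (1−0.6) × 0.2 × 0.65 = 0.0078
stork: 0.3 × (1−0.95) × 0.05 × 0.8 = 0.0006
egret: 0.55 × (1−0.2) × 0.4 × 0.2 = 0.0352
P(egret | x) = 0.0352 / 0.0436 ≈ 0.807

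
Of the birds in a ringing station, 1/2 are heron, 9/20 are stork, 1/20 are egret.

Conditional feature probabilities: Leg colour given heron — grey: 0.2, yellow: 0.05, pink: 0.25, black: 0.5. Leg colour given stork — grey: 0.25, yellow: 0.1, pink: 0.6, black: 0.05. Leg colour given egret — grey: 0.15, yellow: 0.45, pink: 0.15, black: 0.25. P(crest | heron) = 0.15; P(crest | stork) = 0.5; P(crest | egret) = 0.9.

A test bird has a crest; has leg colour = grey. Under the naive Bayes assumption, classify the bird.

heron: 0.5 × 0.2 × 0.15 = 0.015
stork: 0.45 × 0.25 × 0.5 = 0.05625
egret: 0.05 × 0.15 × 0.9 = 0.00675
Highest score → stork.

stork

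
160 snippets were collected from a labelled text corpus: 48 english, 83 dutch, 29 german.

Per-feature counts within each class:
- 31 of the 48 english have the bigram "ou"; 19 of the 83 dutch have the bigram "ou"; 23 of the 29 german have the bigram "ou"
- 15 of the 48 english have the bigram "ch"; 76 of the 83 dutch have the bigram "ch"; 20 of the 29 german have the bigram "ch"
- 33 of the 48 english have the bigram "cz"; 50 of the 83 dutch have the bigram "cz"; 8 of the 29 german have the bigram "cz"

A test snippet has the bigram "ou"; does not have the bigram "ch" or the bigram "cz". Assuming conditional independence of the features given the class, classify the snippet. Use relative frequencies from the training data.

english: (48/160) × (31/48) × (33/48) × (15/48) = 0.0416259765625
dutch: (83/160) × (19/83) × (7/83) × (33/83) ≈ 0.00398189
german: (29/160) × (23/29) × (9/29) × (21/29) ≈ 0.0323053
Highest score → english.

english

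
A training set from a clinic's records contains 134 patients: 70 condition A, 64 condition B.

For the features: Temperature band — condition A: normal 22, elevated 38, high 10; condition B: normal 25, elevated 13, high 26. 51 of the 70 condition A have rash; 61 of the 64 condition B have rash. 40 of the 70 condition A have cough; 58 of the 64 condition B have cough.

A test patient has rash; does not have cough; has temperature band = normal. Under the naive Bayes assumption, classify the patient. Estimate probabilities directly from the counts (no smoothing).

condition A: (70/134) × (22/70) × (51/70) × (30/70) ≈ 0.0512641
condition B: (64/134) × (25/64) × (61/64) × (6/64) ≈ 0.0166708
Highest score → condition A.

condition A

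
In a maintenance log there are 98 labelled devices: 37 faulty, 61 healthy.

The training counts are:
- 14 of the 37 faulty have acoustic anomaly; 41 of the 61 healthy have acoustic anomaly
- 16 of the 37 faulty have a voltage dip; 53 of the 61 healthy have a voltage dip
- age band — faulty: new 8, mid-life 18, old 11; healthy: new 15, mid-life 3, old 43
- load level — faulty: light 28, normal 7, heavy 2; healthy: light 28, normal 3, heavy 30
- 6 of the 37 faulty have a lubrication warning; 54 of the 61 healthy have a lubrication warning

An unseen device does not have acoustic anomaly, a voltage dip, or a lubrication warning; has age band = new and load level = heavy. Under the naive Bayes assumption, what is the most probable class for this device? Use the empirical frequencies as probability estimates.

faulty

faulty: (37/98) × (23/37) × (21/37) × (8/37) × (2/37) × (31/37) ≈ 0.00130436
healthy: (61/98) × (20/61) × (8/61) × (15/61) × (30/61) × (7/61) ≈ 0.000371437
Highest score → faulty.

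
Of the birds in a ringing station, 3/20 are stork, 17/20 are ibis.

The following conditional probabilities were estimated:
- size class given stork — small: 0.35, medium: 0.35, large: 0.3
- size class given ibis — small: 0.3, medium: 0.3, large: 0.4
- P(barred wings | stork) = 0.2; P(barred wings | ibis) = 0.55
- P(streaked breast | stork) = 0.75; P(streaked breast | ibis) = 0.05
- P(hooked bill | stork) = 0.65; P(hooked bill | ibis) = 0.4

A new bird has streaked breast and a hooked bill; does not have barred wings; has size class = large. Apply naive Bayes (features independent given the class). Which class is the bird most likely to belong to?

stork

stork: 0.15 × 0.3 × (1−0.2) × 0.75 × 0.65 = 0.01755
ibis: 0.85 × 0.4 × (1−0.55) × 0.05 × 0.4 = 0.00306
Highest score → stork.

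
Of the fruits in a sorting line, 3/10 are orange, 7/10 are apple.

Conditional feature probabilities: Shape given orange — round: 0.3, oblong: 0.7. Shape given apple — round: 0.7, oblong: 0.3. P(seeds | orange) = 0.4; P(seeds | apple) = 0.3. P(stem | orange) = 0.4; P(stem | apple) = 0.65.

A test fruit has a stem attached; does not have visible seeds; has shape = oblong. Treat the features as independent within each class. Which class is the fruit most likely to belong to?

apple

orange: 0.3 × 0.7 × (1−0.4) × 0.4 = 0.0504
apple: 0.7 × 0.3 × (1−0.3) × 0.65 = 0.09555
Highest score → apple.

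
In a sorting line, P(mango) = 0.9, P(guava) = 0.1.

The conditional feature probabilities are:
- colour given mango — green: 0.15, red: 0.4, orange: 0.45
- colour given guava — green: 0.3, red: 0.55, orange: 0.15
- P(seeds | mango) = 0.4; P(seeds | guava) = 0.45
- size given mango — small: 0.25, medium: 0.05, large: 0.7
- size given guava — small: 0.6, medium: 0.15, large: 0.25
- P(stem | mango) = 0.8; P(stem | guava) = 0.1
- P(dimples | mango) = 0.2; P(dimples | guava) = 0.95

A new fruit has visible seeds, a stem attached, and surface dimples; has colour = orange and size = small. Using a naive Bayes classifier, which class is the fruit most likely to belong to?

mango: 0.9 × 0.45 × 0.4 × 0.25 × 0.8 × 0.2 = 0.00648
guava: 0.1 × 0.15 × 0.45 × 0.6 × 0.1 × 0.95 = 0.00038475
Highest score → mango.

mango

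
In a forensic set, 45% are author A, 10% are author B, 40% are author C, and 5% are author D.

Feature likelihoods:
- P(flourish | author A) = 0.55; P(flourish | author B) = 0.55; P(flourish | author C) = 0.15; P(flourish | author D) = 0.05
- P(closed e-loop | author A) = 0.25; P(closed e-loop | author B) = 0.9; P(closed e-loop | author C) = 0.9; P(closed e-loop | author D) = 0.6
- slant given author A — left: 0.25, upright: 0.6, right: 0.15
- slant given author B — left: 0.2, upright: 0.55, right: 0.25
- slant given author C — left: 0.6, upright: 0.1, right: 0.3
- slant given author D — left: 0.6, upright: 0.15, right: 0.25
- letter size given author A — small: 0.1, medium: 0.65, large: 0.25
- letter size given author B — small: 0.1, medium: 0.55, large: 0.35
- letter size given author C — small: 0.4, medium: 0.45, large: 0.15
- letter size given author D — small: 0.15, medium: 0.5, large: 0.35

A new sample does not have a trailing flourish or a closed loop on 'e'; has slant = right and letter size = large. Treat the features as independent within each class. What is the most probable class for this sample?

author A: 0.45 × (1−0.55) × (1−0.25) × 0.15 × 0.25 = 0.0056953125
author B: 0.1 × (1−0.55) × (1−0.9) × 0.25 × 0.35 = 0.00039375
author C: 0.4 × (1−0.15) × (1−0.9) × 0.3 × 0.15 = 0.00153
author D: 0.05 × (1−0.05) × (1−0.6) × 0.25 × 0.35 = 0.0016625
Highest score → author A.

author A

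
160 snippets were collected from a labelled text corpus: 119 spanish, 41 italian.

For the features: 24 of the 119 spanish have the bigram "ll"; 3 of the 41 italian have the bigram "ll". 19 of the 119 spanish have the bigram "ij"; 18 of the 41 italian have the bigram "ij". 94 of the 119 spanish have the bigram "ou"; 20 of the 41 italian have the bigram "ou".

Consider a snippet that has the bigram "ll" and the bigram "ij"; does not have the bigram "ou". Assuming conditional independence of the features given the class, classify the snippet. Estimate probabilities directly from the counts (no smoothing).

spanish: (119/160) × (24/119) × (19/119) × (25/119) ≈ 0.00503142
italian: (41/160) × (3/41) × (18/41) × (21/41) ≈ 0.00421624
Highest score → spanish.

spanish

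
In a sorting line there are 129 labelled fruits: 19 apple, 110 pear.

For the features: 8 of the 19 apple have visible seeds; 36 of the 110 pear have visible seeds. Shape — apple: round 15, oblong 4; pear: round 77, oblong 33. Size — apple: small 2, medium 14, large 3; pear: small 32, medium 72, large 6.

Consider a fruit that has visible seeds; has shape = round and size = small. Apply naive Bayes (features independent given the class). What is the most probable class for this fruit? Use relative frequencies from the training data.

pear

apple: (19/129) × (8/19) × (15/19) × (2/19) ≈ 0.00515364
pear: (110/129) × (36/110) × (77/110) × (32/110) ≈ 0.0568288
Highest score → pear.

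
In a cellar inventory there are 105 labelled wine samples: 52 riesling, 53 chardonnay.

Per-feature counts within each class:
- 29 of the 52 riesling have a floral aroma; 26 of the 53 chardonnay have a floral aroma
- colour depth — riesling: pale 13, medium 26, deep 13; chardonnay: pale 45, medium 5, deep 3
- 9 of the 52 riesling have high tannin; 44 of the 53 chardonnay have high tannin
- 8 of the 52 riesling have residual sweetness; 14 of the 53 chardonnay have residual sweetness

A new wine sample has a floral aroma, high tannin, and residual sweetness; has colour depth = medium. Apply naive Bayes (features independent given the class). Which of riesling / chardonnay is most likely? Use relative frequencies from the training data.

riesling: (52/105) × (29/52) × (26/52) × (9/52) × (8/52) ≈ 0.00367709
chardonnay: (53/105) × (26/53) × (5/53) × (44/53) × (14/53) ≈ 0.0051228
Highest score → chardonnay.

chardonnay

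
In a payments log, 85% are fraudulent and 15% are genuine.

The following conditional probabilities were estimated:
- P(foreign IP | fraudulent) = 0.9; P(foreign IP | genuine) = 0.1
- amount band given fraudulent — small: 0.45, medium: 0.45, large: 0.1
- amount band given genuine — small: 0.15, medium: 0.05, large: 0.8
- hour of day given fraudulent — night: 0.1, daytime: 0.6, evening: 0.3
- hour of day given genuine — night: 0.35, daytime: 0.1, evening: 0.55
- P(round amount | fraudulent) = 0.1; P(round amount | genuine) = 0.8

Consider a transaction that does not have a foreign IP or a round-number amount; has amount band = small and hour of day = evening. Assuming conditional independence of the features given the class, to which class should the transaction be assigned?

fraudulent

fraudulent: 0.85 × (1−0.9) × 0.45 × 0.3 × (1−0.1) = 0.0103275
genuine: 0.15 × (1−0.1) × 0.15 × 0.55 × (1−0.8) = 0.0022275
Highest score → fraudulent.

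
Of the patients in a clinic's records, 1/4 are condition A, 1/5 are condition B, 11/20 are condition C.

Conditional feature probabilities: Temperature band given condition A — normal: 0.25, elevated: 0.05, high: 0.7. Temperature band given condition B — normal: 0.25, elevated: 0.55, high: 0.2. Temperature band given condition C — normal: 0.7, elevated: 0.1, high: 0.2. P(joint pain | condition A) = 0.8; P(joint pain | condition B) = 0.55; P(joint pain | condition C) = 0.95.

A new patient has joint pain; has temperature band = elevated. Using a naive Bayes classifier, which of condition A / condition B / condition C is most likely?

condition A: 0.25 × 0.05 × 0.8 = 0.01
condition B: 0.2 × 0.55 × 0.55 = 0.0605
condition C: 0.55 × 0.1 × 0.95 = 0.05225
Highest score → condition B.

condition B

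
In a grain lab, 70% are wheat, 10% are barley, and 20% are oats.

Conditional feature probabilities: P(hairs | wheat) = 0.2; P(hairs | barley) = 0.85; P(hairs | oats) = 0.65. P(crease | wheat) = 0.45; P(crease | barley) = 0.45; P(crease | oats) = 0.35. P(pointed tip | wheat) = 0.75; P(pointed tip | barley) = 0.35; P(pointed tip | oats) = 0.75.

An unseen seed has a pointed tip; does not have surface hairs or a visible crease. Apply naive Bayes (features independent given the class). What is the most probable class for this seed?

wheat

wheat: 0.7 × (1−0.2) × (1−0.45) × 0.75 = 0.231
barley: 0.1 × (1−0.85) × (1−0.45) × 0.35 = 0.0028875
oats: 0.2 × (1−0.65) × (1−0.35) × 0.75 = 0.034125
Highest score → wheat.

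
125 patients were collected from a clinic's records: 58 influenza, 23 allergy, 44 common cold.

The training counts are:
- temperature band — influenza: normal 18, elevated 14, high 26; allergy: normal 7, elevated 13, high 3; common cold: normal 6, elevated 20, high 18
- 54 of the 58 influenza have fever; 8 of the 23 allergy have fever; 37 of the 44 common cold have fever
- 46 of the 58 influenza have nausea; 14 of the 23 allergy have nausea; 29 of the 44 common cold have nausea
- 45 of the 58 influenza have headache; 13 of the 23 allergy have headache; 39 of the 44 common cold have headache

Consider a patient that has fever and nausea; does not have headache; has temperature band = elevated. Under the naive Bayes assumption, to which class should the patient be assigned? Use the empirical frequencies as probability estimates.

influenza: (58/125) × (14/58) × (54/58) × (46/58) × (13/58) ≈ 0.0185366
allergy: (23/125) × (13/23) × (8/23) × (14/23) × (10/23) ≈ 0.00957344
common cold: (44/125) × (20/44) × (37/44) × (29/44) × (5/44) ≈ 0.010077
Highest score → influenza.

influenza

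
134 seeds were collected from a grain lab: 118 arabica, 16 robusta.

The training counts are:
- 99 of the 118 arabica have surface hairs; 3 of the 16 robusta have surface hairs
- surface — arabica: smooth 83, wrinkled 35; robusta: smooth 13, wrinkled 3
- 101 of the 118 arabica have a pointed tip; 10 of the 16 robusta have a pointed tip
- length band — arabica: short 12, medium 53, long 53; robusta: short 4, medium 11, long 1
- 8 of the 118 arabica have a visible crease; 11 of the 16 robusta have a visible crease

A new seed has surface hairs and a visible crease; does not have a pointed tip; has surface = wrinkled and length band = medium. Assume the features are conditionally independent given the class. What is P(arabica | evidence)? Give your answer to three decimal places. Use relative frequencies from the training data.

0.564

arabica: (118/134) × (99/118) × (35/118) × (17/118) × (53/118) × (8/118) ≈ 0.000961358
robusta: (16/134) × (3/16) × (3/16) × (6/16) × (11/16) × (11/16) ≈ 0.000744037
P(arabica | x) = 0.000961358 / 0.001705395 ≈ 0.564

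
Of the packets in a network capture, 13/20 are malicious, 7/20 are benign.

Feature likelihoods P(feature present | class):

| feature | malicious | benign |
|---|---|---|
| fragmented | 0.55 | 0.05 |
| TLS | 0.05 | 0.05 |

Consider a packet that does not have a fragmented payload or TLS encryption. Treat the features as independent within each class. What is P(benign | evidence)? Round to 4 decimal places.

malicious: 0.65 × (1−0.55) × (1−0.05) = 0.277875
benign: 0.35 × (1−0.05) × (1−0.05) = 0.315875
P(benign | x) = 0.315875 / 0.59375 ≈ 0.5320

0.5320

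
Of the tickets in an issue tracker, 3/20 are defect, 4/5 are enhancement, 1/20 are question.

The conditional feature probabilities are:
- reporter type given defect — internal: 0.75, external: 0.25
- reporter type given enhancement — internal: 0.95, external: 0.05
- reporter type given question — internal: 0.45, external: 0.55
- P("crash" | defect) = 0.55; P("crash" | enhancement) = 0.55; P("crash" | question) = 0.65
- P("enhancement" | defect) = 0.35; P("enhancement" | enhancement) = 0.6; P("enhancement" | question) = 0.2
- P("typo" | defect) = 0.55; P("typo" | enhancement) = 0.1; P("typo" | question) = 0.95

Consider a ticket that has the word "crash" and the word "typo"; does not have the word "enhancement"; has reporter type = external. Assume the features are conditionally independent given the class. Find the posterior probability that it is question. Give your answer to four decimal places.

0.6221

defect: 0.15 × 0.25 × 0.55 × (1−0.35) × 0.55 = 0.0073734375
enhancement: 0.8 × 0.05 × 0.55 × (1−0.6) × 0.1 = 0.00088
question: 0.05 × 0.55 × 0.65 × (1−0.2) × 0.95 = 0.013585
P(question | x) = 0.013585 / 0.0218384375 ≈ 0.6221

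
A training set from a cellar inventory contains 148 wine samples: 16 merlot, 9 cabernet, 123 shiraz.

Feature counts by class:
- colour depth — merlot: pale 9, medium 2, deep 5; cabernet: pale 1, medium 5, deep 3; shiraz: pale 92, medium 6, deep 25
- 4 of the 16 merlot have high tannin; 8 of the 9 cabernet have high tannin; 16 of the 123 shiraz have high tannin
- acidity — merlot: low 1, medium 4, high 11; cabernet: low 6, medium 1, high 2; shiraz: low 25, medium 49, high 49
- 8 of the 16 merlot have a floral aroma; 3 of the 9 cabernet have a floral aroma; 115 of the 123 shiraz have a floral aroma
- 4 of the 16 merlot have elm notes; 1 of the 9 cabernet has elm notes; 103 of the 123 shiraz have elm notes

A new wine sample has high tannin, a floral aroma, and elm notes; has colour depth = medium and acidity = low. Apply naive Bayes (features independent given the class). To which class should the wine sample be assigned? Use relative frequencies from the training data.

merlot: (16/148) × (2/16) × (4/16) × (1/16) × (8/16) × (4/16) ≈ 0.0000263936
cabernet: (9/148) × (5/9) × (8/9) × (6/9) × (3/9) × (1/9) ≈ 0.000741482
shiraz: (123/148) × (6/123) × (16/123) × (25/123) × (115/123) × (103/123) ≈ 0.000839197
Highest score → shiraz.

shiraz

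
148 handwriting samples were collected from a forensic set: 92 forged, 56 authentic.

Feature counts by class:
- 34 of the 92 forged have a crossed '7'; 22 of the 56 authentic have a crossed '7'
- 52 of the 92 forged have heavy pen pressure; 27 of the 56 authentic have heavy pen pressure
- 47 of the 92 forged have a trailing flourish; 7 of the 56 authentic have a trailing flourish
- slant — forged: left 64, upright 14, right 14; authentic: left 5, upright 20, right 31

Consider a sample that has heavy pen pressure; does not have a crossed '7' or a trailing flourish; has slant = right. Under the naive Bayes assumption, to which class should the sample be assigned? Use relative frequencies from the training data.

forged: (92/148) × (58/92) × (52/92) × (45/92) × (14/92) ≈ 0.0164872
authentic: (56/148) × (34/56) × (27/56) × (49/56) × (31/56) ≈ 0.0536506
Highest score → authentic.

authentic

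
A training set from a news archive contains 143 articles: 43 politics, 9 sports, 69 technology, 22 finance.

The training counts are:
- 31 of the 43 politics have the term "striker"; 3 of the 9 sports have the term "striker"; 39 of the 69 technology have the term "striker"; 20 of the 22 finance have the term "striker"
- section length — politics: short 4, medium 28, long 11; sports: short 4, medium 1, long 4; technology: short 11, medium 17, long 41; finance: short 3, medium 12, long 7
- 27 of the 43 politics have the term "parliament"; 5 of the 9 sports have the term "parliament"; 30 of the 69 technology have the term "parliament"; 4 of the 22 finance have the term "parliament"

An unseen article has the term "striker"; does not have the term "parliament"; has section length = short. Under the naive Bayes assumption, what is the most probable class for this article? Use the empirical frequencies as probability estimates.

politics: (43/143) × (31/43) × (4/43) × (16/43) ≈ 0.00750358
sports: (9/143) × (3/9) × (4/9) × (4/9) ≈ 0.004144
technology: (69/143) × (39/69) × (11/69) × (39/69) ≈ 0.0245747
finance: (22/143) × (20/22) × (3/22) × (18/22) ≈ 0.0156042
Highest score → technology.

technology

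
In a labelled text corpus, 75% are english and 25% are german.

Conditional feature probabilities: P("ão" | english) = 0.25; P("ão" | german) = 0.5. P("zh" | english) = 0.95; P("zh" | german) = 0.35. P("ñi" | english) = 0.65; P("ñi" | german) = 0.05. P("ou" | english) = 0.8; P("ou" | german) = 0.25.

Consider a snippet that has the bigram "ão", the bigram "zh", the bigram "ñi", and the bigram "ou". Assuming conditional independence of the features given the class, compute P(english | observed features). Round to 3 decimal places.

0.994

english: 0.75 × 0.25 × 0.95 × 0.65 × 0.8 = 0.092625
german: 0.25 × 0.5 × 0.35 × 0.05 × 0.25 = 0.000546875
P(english | x) = 0.092625 / 0.093171875 ≈ 0.994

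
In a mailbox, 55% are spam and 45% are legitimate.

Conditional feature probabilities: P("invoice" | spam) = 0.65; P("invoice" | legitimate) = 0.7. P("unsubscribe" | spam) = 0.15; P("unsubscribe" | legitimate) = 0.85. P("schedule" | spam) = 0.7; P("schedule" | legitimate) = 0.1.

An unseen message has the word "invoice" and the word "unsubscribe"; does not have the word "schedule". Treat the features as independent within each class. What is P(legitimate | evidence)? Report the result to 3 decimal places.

0.937

spam: 0.55 × 0.65 × 0.15 × (1−0.7) = 0.0160875
legitimate: 0.45 × 0.7 × 0.85 × (1−0.1) = 0.240975
P(legitimate | x) = 0.240975 / 0.2570625 ≈ 0.937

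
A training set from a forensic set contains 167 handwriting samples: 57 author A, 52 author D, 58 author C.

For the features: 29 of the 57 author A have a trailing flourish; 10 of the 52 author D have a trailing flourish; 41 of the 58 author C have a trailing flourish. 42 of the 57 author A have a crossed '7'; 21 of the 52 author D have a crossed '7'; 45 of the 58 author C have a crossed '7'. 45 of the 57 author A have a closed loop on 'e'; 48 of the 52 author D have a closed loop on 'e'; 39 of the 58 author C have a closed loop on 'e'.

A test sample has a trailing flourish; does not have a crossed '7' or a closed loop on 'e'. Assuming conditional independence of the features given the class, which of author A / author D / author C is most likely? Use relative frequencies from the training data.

author A: (57/167) × (29/57) × (15/57) × (12/57) ≈ 0.00962065
author D: (52/167) × (10/52) × (31/52) × (4/52) ≈ 0.00274599
author C: (58/167) × (41/58) × (13/58) × (19/58) ≈ 0.0180264
Highest score → author C.

author C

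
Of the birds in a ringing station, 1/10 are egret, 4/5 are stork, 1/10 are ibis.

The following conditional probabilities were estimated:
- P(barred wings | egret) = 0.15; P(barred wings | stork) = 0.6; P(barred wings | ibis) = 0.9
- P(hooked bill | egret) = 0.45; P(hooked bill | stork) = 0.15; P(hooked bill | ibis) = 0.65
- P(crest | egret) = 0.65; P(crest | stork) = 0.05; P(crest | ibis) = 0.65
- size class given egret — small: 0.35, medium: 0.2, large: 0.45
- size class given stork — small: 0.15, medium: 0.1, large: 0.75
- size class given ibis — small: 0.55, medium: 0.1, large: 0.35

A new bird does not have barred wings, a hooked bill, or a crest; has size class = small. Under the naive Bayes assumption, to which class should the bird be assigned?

egret: 0.1 × (1−0.15) × (1−0.45) × (1−0.65) × 0.35 = 0.005726875
stork: 0.8 × (1−0.6) × (1−0.15) × (1−0.05) × 0.15 = 0.03876
ibis: 0.1 × (1−0.9) × (1−0.65) × (1−0.65) × 0.55 = 0.00067375
Highest score → stork.

stork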